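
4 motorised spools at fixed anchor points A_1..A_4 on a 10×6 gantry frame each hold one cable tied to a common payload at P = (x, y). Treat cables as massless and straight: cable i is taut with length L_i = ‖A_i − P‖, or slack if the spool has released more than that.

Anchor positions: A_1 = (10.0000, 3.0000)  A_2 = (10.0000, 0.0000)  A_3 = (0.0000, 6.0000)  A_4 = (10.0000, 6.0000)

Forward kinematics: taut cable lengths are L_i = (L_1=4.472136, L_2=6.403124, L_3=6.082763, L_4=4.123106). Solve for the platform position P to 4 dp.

each cable: (A_i−P)·(A_i−P) = L_i²; let c_i = ‖A_i‖²−L_i²
c_1 = 100.0000+9.0000−20.0000 = 89.0000
row 1: 0.0000x + 6.0000y = 30.0000  (c_2=59.0000)
row 2: 20.0000x − 6.0000y = 90.0000  (c_3=-1.0000)
row 3: 0.0000x − 6.0000y = -30.0000  (c_4=119.0000)
Cramer on rows 1–2 → x = 6.0000, y = 5.0000
check cable 4: ‖A_4−P‖² = 17.0000 ≈ L_4² = 17.0000 ✓

(6.0000, 5.0000)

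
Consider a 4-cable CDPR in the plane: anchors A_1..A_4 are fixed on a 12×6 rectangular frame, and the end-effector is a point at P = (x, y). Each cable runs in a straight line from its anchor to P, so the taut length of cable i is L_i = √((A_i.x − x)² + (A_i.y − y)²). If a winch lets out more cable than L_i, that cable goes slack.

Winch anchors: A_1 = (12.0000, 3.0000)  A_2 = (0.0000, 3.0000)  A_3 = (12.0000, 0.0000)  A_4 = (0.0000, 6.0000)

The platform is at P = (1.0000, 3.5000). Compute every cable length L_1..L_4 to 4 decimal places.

(11.0114, 1.1180, 11.5434, 2.6926)

L_1: Δ = A_1−P = (11.0000, -0.5000) → ‖Δ‖ = √121.2500 = 11.0114
L_2: Δ = A_2−P = (-1.0000, -0.5000) → ‖Δ‖ = √1.2500 = 1.1180
L_3: Δ = A_3−P = (11.0000, -3.5000) → ‖Δ‖ = √133.2500 = 11.5434
L_4: Δ = A_4−P = (-1.0000, 2.5000) → ‖Δ‖ = √7.2500 = 2.6926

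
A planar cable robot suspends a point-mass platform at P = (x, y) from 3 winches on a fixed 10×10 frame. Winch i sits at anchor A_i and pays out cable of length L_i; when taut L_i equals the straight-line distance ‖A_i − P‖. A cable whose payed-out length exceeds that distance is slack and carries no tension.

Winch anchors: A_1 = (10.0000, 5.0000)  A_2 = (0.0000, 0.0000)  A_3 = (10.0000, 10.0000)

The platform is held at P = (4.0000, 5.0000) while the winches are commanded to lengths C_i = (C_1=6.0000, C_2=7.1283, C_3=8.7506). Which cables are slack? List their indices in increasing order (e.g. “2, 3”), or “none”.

i=1: geometric 6.0000 vs commanded 6.0000 ⇒ taut
i=2: geometric 6.4031 vs commanded 7.1283 ⇒ slack
i=3: geometric 7.8102 vs commanded 8.7506 ⇒ slack

2, 3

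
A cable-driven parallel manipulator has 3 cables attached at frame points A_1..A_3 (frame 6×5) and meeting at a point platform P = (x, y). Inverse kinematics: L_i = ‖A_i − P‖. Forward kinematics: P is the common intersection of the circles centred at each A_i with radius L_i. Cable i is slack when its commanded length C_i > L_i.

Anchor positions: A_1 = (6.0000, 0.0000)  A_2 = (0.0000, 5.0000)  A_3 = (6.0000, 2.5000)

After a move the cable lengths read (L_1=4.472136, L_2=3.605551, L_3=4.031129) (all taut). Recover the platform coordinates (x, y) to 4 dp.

(2.0000, 2.0000)

expand ‖A_i−P‖²=L_i² and subtract eq 1 (c_i ≔ ‖A_i‖²−L_i²)
c_1 = 36.0000+0.0000−20.0000 = 16.0000
eq1−eq2 → [12.0000  -10.0000]·P = 4.0000
eq1−eq3 → [0.0000  -5.0000]·P = -10.0000
2×2 solve → P = (2.0000, 2.0000)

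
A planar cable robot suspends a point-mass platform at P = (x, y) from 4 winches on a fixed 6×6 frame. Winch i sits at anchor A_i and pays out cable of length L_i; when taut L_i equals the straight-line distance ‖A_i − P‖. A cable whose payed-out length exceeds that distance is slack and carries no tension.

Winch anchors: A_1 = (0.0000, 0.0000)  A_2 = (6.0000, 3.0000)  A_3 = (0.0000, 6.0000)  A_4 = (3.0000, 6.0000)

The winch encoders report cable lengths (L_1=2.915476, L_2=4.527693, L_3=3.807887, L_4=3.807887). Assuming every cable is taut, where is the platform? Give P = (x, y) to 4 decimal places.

circle eqns → linear via eq_j − eq_1; set c_j = A_j·A_j − L_j²
c_1 = 0.0000+0.0000−8.5000 = -8.5000
-12.0000·x − 6.0000·y = c_1−c_2 = -33.0000
0.0000·x − 12.0000·y = c_1−c_3 = -30.0000
-6.0000·x − 12.0000·y = c_1−c_4 = -39.0000
solve first two rows → x=1.5000, y=2.5000
check cable 4: ‖A_4−P‖² = 14.5000 ≈ L_4² = 14.5000 ✓

(1.5000, 2.5000)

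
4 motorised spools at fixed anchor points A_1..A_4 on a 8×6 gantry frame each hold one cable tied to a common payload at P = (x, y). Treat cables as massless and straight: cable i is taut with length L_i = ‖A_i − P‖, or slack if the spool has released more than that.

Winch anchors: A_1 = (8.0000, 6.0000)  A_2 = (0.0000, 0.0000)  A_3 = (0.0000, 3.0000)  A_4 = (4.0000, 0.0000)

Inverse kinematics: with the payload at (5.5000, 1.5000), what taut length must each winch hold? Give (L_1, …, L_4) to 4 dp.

cable 1: Δx=2.5000, Δy=4.5000; L_1 = √(Δx²+Δy²) = 5.1478
cable 2: Δx=-5.5000, Δy=-1.5000; L_2 = √(Δx²+Δy²) = 5.7009
cable 3: Δx=-5.5000, Δy=1.5000; L_3 = √(Δx²+Δy²) = 5.7009
cable 4: Δx=-1.5000, Δy=-1.5000; L_4 = √(Δx²+Δy²) = 2.1213

(5.1478, 5.7009, 5.7009, 2.1213)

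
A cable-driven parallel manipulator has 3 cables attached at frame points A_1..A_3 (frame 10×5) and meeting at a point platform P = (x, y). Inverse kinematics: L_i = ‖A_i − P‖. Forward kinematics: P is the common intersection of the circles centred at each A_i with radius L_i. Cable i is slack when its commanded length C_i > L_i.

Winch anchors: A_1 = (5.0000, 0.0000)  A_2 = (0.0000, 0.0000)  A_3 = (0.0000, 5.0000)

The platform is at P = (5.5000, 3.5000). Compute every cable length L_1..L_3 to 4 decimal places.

L_1 = √((5.0000−5.5000)² + (0.0000−3.5000)²) = 3.5355
L_2 = √((0.0000−5.5000)² + (0.0000−3.5000)²) = 6.5192
L_3 = √((0.0000−5.5000)² + (5.0000−3.5000)²) = 5.7009

(3.5355, 6.5192, 5.7009)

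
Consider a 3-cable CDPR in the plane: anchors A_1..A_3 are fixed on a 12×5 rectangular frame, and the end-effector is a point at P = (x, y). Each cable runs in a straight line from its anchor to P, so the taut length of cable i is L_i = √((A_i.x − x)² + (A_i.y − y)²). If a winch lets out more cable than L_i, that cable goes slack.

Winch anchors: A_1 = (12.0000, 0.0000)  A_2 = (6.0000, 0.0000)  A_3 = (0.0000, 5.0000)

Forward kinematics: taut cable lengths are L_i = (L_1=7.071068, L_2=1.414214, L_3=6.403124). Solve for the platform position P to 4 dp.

circle eqns → linear via eq_j − eq_1; set q_j = A_j·A_j − L_j²
q_1 = 144.0000+0.0000−50.0000 = 94.0000
12.0000·x + 0.0000·y = q_1−q_2 = 60.0000
24.0000·x − 10.0000·y = q_1−q_3 = 110.0000
solve first two rows → x=5.0000, y=1.0000

(5.0000, 1.0000)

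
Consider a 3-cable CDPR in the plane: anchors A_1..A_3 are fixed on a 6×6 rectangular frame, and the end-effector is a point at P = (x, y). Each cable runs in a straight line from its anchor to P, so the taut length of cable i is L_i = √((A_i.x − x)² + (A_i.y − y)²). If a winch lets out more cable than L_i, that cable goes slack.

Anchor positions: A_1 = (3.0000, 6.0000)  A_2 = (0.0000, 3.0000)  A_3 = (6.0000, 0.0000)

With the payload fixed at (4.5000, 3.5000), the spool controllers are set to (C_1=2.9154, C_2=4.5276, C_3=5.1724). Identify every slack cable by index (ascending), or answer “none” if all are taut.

cable 1: √((-1.5000)²+(2.5000)²)=2.9155, C_1=2.9154: taut
cable 2: √((-4.5000)²+(-0.5000)²)=4.5277, C_2=4.5276: taut
cable 3: √((1.5000)²+(-3.5000)²)=3.8079, C_3=5.1724: slack

3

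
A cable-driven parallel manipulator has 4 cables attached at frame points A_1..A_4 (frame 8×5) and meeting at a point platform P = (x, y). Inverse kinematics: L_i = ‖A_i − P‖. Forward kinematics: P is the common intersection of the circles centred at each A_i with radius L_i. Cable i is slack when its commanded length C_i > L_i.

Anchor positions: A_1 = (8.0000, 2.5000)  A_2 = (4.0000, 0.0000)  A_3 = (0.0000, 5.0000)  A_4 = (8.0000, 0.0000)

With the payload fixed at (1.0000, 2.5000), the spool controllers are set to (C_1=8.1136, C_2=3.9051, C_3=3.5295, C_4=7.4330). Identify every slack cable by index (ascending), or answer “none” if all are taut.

cable 1: L_1 = ‖A_1−P‖ = 7.0000;  C_1 = 8.1136 → slack
cable 2: L_2 = ‖A_2−P‖ = 3.9051;  C_2 = 3.9051 → taut
cable 3: L_3 = ‖A_3−P‖ = 2.6926;  C_3 = 3.5295 → slack
cable 4: L_4 = ‖A_4−P‖ = 7.4330;  C_4 = 7.4330 → taut

1, 3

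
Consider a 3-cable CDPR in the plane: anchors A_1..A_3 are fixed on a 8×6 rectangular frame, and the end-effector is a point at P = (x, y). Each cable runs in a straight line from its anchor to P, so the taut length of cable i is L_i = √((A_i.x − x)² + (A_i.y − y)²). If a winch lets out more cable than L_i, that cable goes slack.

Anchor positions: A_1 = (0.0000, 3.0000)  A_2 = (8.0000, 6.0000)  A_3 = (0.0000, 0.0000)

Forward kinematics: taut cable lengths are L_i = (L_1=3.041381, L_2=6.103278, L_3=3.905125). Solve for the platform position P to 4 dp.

circle eqns → linear via eq_j − eq_1; set k_j = A_j·A_j − L_j²
k_1 = 0.0000+9.0000−9.2500 = -0.2500
-16.0000·x − 6.0000·y = k_1−k_2 = -63.0000
0.0000·x + 6.0000·y = k_1−k_3 = 15.0000
solve first two rows → x=3.0000, y=2.5000

(3.0000, 2.5000)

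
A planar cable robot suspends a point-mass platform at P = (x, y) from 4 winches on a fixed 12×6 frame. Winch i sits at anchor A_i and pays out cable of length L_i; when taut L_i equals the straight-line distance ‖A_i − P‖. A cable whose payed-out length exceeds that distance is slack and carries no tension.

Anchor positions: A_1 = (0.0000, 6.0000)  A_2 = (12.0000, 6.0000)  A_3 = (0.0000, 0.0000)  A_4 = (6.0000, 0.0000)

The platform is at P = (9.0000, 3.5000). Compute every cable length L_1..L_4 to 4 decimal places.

(9.3408, 3.9051, 9.6566, 4.6098)

L_1: Δ = A_1−P = (-9.0000, 2.5000) → ‖Δ‖ = √87.2500 = 9.3408
L_2: Δ = A_2−P = (3.0000, 2.5000) → ‖Δ‖ = √15.2500 = 3.9051
L_3: Δ = A_3−P = (-9.0000, -3.5000) → ‖Δ‖ = √93.2500 = 9.6566
L_4: Δ = A_4−P = (-3.0000, -3.5000) → ‖Δ‖ = √21.2500 = 4.6098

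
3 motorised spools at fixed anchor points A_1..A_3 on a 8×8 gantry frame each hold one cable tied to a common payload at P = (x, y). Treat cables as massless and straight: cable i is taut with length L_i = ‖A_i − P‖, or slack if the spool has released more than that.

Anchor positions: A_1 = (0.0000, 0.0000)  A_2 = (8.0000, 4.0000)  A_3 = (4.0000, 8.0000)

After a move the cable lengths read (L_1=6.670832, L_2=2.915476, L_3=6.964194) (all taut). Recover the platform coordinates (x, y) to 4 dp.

(6.5000, 1.5000)

each cable: (A_i−P)·(A_i−P) = L_i²; let k_i = ‖A_i‖²−L_i²
k_1 = 0.0000+0.0000−44.5000 = -44.5000
row 1: -16.0000x − 8.0000y = -116.0000  (k_2=71.5000)
row 2: -8.0000x − 16.0000y = -76.0000  (k_3=31.5000)
Cramer on rows 1–2 → x = 6.5000, y = 1.5000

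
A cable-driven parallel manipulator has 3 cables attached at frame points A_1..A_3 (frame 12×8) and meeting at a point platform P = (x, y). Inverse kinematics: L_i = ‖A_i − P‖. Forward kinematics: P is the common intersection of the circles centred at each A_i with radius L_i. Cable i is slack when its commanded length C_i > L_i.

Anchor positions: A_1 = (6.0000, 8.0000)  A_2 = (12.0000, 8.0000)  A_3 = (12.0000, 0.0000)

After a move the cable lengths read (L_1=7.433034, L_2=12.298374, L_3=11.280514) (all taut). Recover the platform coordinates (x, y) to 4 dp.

expand ‖A_i−P‖²=L_i² and subtract eq 1 (c_i ≔ ‖A_i‖²−L_i²)
c_1 = 36.0000+64.0000−55.2500 = 44.7500
eq1−eq2 → [-12.0000  0.0000]·P = -12.0000
eq1−eq3 → [-12.0000  16.0000]·P = 28.0000
2×2 solve → P = (1.0000, 2.5000)

(1.0000, 2.5000)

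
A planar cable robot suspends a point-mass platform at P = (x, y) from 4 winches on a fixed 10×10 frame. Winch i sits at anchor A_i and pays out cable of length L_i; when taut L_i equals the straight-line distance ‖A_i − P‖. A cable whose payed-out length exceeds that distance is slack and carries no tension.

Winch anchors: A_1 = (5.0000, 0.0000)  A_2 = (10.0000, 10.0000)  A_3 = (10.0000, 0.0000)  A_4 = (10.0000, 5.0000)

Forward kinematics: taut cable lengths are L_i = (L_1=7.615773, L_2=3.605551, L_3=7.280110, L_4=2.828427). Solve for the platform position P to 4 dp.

each cable: (A_i−P)·(A_i−P) = L_i²; let q_i = ‖A_i‖²−L_i²
q_1 = 25.0000+0.0000−58.0000 = -33.0000
row 1: -10.0000x − 20.0000y = -220.0000  (q_2=187.0000)
row 2: -10.0000x + 0.0000y = -80.0000  (q_3=47.0000)
row 3: -10.0000x − 10.0000y = -150.0000  (q_4=117.0000)
Cramer on rows 1–2 → x = 8.0000, y = 7.0000
check cable 4: ‖A_4−P‖² = 8.0000 ≈ L_4² = 8.0000 ✓

(8.0000, 7.0000)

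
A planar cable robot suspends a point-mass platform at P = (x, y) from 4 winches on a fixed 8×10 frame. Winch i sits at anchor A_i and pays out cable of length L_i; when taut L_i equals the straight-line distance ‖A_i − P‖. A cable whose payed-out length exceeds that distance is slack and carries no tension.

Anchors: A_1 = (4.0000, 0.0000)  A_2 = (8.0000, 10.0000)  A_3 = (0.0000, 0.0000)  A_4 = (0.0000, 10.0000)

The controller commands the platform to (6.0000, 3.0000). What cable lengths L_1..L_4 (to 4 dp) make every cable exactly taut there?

(3.6056, 7.2801, 6.7082, 9.2195)

L_1: Δ = A_1−P = (-2.0000, -3.0000) → ‖Δ‖ = √13.0000 = 3.6056
L_2: Δ = A_2−P = (2.0000, 7.0000) → ‖Δ‖ = √53.0000 = 7.2801
L_3: Δ = A_3−P = (-6.0000, -3.0000) → ‖Δ‖ = √45.0000 = 6.7082
L_4: Δ = A_4−P = (-6.0000, 7.0000) → ‖Δ‖ = √85.0000 = 9.2195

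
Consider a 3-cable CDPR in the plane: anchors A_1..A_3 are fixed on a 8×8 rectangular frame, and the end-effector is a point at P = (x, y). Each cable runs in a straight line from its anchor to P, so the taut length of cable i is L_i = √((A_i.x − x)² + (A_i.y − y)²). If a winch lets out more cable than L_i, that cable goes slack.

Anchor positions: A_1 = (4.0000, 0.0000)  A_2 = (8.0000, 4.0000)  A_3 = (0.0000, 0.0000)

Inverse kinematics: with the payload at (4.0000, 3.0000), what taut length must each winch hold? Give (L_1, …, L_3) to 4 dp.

L_1: Δ = A_1−P = (0.0000, -3.0000) → ‖Δ‖ = √9.0000 = 3.0000
L_2: Δ = A_2−P = (4.0000, 1.0000) → ‖Δ‖ = √17.0000 = 4.1231
L_3: Δ = A_3−P = (-4.0000, -3.0000) → ‖Δ‖ = √25.0000 = 5.0000

(3.0000, 4.1231, 5.0000)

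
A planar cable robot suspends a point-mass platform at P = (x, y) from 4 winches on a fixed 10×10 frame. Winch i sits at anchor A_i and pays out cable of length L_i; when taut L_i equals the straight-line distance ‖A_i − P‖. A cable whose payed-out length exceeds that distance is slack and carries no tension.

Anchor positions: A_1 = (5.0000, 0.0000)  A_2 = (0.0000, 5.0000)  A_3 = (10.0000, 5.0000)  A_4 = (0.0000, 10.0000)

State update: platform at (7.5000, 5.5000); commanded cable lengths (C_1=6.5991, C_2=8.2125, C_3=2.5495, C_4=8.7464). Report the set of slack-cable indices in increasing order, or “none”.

cable 1: √((-2.5000)²+(-5.5000)²)=6.0415, C_1=6.5991: slack
cable 2: √((-7.5000)²+(-0.5000)²)=7.5166, C_2=8.2125: slack
cable 3: √((2.5000)²+(-0.5000)²)=2.5495, C_3=2.5495: taut
cable 4: √((-7.5000)²+(4.5000)²)=8.7464, C_4=8.7464: taut

1, 2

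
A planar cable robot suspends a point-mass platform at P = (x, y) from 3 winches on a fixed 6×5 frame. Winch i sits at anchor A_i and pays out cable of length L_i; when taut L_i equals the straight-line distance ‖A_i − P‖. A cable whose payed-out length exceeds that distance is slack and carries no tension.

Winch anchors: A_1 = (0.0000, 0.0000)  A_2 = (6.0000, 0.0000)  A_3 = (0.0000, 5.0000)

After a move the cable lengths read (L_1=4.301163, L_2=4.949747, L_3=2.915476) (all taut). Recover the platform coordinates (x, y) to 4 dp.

(2.5000, 3.5000)

each cable: (A_i−P)·(A_i−P) = L_i²; let c_i = ‖A_i‖²−L_i²
c_1 = 0.0000+0.0000−18.5000 = -18.5000
row 1: -12.0000x + 0.0000y = -30.0000  (c_2=11.5000)
row 2: 0.0000x − 10.0000y = -35.0000  (c_3=16.5000)
Cramer on rows 1–2 → x = 2.5000, y = 3.5000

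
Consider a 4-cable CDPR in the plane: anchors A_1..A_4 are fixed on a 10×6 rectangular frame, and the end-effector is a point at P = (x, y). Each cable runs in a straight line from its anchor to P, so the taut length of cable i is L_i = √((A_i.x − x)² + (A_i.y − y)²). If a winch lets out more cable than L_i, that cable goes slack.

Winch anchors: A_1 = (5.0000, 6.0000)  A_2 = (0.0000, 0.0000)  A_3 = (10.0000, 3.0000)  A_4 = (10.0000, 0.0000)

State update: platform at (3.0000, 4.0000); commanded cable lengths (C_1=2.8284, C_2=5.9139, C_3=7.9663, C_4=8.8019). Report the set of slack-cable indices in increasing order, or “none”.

cable 1: √((2.0000)²+(2.0000)²)=2.8284, C_1=2.8284: taut
cable 2: √((-3.0000)²+(-4.0000)²)=5.0000, C_2=5.9139: slack
cable 3: √((7.0000)²+(-1.0000)²)=7.0711, C_3=7.9663: slack
cable 4: √((7.0000)²+(-4.0000)²)=8.0623, C_4=8.8019: slack

2, 3, 4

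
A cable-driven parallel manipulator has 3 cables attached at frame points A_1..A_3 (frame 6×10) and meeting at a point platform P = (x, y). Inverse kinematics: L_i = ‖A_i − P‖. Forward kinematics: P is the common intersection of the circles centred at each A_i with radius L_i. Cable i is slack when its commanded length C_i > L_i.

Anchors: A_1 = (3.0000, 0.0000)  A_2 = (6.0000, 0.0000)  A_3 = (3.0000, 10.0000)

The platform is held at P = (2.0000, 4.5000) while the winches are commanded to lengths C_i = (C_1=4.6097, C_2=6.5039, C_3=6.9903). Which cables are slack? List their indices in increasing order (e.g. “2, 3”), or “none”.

cable 1: √((1.0000)²+(-4.5000)²)=4.6098, C_1=4.6097: taut
cable 2: √((4.0000)²+(-4.5000)²)=6.0208, C_2=6.5039: slack
cable 3: √((1.0000)²+(5.5000)²)=5.5902, C_3=6.9903: slack

2, 3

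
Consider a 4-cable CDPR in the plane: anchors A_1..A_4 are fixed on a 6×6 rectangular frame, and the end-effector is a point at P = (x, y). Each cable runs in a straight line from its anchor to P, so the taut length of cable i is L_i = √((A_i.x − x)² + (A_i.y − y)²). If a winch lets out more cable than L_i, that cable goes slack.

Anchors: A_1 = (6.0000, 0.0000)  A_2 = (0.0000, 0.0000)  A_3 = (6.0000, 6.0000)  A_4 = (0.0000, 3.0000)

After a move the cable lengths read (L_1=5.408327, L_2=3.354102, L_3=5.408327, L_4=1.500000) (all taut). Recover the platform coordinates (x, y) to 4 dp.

(1.5000, 3.0000)

circle eqns → linear via eq_j − eq_1; set c_j = A_j·A_j − L_j²
c_1 = 36.0000+0.0000−29.2500 = 6.7500
12.0000·x + 0.0000·y = c_1−c_2 = 18.0000
0.0000·x − 12.0000·y = c_1−c_3 = -36.0000
12.0000·x − 6.0000·y = c_1−c_4 = 0.0000
solve first two rows → x=1.5000, y=3.0000
check cable 4: ‖A_4−P‖² = 2.2500 ≈ L_4² = 2.2500 ✓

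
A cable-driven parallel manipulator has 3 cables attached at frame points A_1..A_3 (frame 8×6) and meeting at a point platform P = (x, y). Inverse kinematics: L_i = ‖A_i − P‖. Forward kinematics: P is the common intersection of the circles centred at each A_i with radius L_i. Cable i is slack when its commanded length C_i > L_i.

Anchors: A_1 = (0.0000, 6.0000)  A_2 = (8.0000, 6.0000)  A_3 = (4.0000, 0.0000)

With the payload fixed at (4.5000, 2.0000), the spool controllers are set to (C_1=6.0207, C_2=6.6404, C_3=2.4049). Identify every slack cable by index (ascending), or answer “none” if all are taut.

2, 3

cable 1: √((-4.5000)²+(4.0000)²)=6.0208, C_1=6.0207: taut
cable 2: √((3.5000)²+(4.0000)²)=5.3151, C_2=6.6404: slack
cable 3: √((-0.5000)²+(-2.0000)²)=2.0616, C_3=2.4049: slack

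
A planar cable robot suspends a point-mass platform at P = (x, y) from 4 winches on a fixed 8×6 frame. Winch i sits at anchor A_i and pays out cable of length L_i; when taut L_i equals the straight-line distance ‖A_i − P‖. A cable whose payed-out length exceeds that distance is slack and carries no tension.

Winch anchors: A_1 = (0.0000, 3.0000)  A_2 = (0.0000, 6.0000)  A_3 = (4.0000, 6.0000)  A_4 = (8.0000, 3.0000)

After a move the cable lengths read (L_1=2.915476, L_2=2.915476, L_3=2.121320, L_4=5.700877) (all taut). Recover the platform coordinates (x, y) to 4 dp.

each cable: (A_i−P)·(A_i−P) = L_i²; let k_i = ‖A_i‖²−L_i²
k_1 = 0.0000+9.0000−8.5000 = 0.5000
row 1: 0.0000x − 6.0000y = -27.0000  (k_2=27.5000)
row 2: -8.0000x − 6.0000y = -47.0000  (k_3=47.5000)
row 3: -16.0000x + 0.0000y = -40.0000  (k_4=40.5000)
Cramer on rows 1–2 → x = 2.5000, y = 4.5000
check cable 4: ‖A_4−P‖² = 32.5000 ≈ L_4² = 32.5000 ✓

(2.5000, 4.5000)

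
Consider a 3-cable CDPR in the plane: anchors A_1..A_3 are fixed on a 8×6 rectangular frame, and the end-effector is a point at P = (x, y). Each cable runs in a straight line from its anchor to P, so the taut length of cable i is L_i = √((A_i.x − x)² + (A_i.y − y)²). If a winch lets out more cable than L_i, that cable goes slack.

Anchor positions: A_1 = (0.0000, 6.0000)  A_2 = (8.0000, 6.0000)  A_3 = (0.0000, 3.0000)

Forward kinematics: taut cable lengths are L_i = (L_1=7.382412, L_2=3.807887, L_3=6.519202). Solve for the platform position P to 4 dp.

each cable: (A_i−P)·(A_i−P) = L_i²; let k_i = ‖A_i‖²−L_i²
k_1 = 0.0000+36.0000−54.5000 = -18.5000
row 1: -16.0000x + 0.0000y = -104.0000  (k_2=85.5000)
row 2: 0.0000x + 6.0000y = 15.0000  (k_3=-33.5000)
Cramer on rows 1–2 → x = 6.5000, y = 2.5000

(6.5000, 2.5000)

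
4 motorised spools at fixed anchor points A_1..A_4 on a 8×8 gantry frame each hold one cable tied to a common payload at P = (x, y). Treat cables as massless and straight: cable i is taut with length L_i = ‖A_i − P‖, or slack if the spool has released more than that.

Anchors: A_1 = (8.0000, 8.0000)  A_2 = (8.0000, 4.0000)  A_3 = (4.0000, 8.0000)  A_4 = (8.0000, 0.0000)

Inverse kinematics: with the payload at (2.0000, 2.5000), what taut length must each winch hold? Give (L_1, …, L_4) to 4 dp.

cable 1: Δx=6.0000, Δy=5.5000; L_1 = √(Δx²+Δy²) = 8.1394
cable 2: Δx=6.0000, Δy=1.5000; L_2 = √(Δx²+Δy²) = 6.1847
cable 3: Δx=2.0000, Δy=5.5000; L_3 = √(Δx²+Δy²) = 5.8523
cable 4: Δx=6.0000, Δy=-2.5000; L_4 = √(Δx²+Δy²) = 6.5000

(8.1394, 6.1847, 5.8523, 6.5000)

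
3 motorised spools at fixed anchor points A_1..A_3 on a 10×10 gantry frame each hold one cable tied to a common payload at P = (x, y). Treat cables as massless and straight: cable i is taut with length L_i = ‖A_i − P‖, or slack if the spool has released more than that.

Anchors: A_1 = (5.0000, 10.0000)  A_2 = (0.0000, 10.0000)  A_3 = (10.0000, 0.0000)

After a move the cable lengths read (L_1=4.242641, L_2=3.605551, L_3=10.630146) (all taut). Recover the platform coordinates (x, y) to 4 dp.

circle eqns → linear via eq_j − eq_1; set q_j = A_j·A_j − L_j²
q_1 = 25.0000+100.0000−18.0000 = 107.0000
10.0000·x + 0.0000·y = q_1−q_2 = 20.0000
-10.0000·x + 20.0000·y = q_1−q_3 = 120.0000
solve first two rows → x=2.0000, y=7.0000

(2.0000, 7.0000)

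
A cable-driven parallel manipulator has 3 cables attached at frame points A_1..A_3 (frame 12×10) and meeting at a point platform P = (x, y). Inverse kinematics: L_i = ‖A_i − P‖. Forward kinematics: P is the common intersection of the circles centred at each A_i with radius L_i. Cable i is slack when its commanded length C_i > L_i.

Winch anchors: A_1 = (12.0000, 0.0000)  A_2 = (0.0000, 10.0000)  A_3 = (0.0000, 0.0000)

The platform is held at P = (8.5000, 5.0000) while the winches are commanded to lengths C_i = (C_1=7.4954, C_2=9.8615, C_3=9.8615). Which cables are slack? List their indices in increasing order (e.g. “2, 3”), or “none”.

cable 1: √((3.5000)²+(-5.0000)²)=6.1033, C_1=7.4954: slack
cable 2: √((-8.5000)²+(5.0000)²)=9.8615, C_2=9.8615: taut
cable 3: √((-8.5000)²+(-5.0000)²)=9.8615, C_3=9.8615: taut

1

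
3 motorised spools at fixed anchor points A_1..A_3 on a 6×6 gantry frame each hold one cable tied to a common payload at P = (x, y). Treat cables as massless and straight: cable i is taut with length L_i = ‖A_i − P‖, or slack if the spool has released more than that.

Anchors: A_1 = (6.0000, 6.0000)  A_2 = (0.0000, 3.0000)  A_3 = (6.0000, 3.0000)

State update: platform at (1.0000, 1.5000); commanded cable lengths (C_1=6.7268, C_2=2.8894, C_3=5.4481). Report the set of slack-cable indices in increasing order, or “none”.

cable 1: L_1 = ‖A_1−P‖ = 6.7268;  C_1 = 6.7268 → taut
cable 2: L_2 = ‖A_2−P‖ = 1.8028;  C_2 = 2.8894 → slack
cable 3: L_3 = ‖A_3−P‖ = 5.2202;  C_3 = 5.4481 → slack

2, 3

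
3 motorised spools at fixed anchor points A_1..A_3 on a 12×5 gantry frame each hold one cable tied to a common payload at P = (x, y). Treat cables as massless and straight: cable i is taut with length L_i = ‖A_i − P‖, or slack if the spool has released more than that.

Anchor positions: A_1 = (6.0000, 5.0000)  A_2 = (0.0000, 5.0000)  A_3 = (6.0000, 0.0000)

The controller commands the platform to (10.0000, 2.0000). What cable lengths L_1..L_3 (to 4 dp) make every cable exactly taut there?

cable 1: Δx=-4.0000, Δy=3.0000; L_1 = √(Δx²+Δy²) = 5.0000
cable 2: Δx=-10.0000, Δy=3.0000; L_2 = √(Δx²+Δy²) = 10.4403
cable 3: Δx=-4.0000, Δy=-2.0000; L_3 = √(Δx²+Δy²) = 4.4721

(5.0000, 10.4403, 4.4721)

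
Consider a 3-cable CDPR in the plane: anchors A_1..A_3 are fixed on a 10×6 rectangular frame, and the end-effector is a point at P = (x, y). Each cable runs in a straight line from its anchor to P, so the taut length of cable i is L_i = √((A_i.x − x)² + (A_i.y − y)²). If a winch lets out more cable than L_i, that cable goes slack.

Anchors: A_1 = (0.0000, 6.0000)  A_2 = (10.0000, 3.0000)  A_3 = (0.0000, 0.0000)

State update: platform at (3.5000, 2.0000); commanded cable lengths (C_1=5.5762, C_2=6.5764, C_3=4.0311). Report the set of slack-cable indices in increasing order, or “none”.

1

i=1: geometric 5.3151 vs commanded 5.5762 ⇒ slack
i=2: geometric 6.5765 vs commanded 6.5764 ⇒ taut
i=3: geometric 4.0311 vs commanded 4.0311 ⇒ taut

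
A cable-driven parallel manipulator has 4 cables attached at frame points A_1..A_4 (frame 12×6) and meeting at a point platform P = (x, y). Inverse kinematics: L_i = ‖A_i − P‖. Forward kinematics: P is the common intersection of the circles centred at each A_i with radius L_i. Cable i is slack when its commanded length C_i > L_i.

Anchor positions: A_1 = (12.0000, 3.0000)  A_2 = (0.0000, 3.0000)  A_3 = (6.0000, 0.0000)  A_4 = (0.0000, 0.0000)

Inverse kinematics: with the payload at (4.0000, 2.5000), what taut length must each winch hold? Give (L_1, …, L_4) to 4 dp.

(8.0156, 4.0311, 3.2016, 4.7170)

L_1: Δ = A_1−P = (8.0000, 0.5000) → ‖Δ‖ = √64.2500 = 8.0156
L_2: Δ = A_2−P = (-4.0000, 0.5000) → ‖Δ‖ = √16.2500 = 4.0311
L_3: Δ = A_3−P = (2.0000, -2.5000) → ‖Δ‖ = √10.2500 = 3.2016
L_4: Δ = A_4−P = (-4.0000, -2.5000) → ‖Δ‖ = √22.2500 = 4.7170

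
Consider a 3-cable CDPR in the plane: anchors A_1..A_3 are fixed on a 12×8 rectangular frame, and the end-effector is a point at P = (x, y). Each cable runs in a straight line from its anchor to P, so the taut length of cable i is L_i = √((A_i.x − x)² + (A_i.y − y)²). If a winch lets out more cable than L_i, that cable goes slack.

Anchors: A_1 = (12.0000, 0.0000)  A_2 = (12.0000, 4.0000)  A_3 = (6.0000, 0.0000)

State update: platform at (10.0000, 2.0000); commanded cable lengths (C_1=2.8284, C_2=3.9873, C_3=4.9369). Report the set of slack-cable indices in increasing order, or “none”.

2, 3

i=1: geometric 2.8284 vs commanded 2.8284 ⇒ taut
i=2: geometric 2.8284 vs commanded 3.9873 ⇒ slack
i=3: geometric 4.4721 vs commanded 4.9369 ⇒ slack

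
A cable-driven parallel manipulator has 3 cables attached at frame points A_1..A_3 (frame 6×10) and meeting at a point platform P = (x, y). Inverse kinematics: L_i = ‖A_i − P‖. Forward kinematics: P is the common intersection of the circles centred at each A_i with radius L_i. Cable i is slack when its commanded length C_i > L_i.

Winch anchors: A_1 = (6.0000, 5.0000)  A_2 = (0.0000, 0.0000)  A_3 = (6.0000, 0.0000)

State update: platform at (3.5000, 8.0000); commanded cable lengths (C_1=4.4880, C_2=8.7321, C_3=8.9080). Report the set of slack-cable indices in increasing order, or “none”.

cable 1: √((2.5000)²+(-3.0000)²)=3.9051, C_1=4.4880: slack
cable 2: √((-3.5000)²+(-8.0000)²)=8.7321, C_2=8.7321: taut
cable 3: √((2.5000)²+(-8.0000)²)=8.3815, C_3=8.9080: slack

1, 3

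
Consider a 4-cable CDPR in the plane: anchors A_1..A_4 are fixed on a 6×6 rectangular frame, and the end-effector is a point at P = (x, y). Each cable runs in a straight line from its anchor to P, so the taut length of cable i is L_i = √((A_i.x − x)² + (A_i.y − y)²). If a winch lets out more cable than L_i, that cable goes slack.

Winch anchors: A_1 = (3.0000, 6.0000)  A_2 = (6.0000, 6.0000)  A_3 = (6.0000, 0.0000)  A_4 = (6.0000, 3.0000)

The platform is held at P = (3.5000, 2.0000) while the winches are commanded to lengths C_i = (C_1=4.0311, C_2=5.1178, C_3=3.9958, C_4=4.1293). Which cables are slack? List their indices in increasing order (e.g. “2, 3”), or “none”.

i=1: geometric 4.0311 vs commanded 4.0311 ⇒ taut
i=2: geometric 4.7170 vs commanded 5.1178 ⇒ slack
i=3: geometric 3.2016 vs commanded 3.9958 ⇒ slack
i=4: geometric 2.6926 vs commanded 4.1293 ⇒ slack

2, 3, 4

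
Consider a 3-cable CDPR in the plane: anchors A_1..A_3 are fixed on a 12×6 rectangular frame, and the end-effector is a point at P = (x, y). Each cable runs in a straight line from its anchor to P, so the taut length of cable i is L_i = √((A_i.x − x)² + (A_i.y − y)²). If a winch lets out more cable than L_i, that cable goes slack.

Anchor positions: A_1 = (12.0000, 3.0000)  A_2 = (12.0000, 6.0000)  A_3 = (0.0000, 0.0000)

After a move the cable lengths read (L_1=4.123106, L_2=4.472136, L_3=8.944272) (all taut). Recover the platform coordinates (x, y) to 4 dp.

(8.0000, 4.0000)

expand ‖A_i−P‖²=L_i² and subtract eq 1 (k_i ≔ ‖A_i‖²−L_i²)
k_1 = 144.0000+9.0000−17.0000 = 136.0000
eq1−eq2 → [0.0000  -6.0000]·P = -24.0000
eq1−eq3 → [24.0000  6.0000]·P = 216.0000
2×2 solve → P = (8.0000, 4.0000)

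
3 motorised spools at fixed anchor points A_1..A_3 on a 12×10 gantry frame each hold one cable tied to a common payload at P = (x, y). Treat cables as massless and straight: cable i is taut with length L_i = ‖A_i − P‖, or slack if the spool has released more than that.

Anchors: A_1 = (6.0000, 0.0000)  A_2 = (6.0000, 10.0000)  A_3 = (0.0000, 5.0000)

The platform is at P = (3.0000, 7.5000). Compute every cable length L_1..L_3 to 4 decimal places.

(8.0777, 3.9051, 3.9051)

L_1 = √((6.0000−3.0000)² + (0.0000−7.5000)²) = 8.0777
L_2 = √((6.0000−3.0000)² + (10.0000−7.5000)²) = 3.9051
L_3 = √((0.0000−3.0000)² + (5.0000−7.5000)²) = 3.9051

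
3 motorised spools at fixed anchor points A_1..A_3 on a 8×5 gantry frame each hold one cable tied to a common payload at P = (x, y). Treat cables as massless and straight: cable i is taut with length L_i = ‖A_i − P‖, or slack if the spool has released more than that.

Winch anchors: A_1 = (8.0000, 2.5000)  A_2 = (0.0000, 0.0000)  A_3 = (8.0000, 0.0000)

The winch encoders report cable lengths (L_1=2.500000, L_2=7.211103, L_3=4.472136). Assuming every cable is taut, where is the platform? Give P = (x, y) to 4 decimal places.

(6.0000, 4.0000)

circle eqns → linear via eq_j − eq_1; set k_j = A_j·A_j − L_j²
k_1 = 64.0000+6.2500−6.2500 = 64.0000
16.0000·x + 5.0000·y = k_1−k_2 = 116.0000
0.0000·x + 5.0000·y = k_1−k_3 = 20.0000
solve first two rows → x=6.0000, y=4.0000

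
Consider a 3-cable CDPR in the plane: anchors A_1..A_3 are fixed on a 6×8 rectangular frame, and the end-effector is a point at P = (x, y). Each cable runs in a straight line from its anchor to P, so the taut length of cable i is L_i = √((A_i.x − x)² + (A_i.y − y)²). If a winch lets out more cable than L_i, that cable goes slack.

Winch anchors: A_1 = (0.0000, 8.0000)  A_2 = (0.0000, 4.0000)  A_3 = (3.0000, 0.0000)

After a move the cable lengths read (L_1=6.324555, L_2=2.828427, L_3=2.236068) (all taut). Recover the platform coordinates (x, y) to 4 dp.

(2.0000, 2.0000)

each cable: (A_i−P)·(A_i−P) = L_i²; let k_i = ‖A_i‖²−L_i²
k_1 = 0.0000+64.0000−40.0000 = 24.0000
row 1: 0.0000x + 8.0000y = 16.0000  (k_2=8.0000)
row 2: -6.0000x + 16.0000y = 20.0000  (k_3=4.0000)
Cramer on rows 1–2 → x = 2.0000, y = 2.0000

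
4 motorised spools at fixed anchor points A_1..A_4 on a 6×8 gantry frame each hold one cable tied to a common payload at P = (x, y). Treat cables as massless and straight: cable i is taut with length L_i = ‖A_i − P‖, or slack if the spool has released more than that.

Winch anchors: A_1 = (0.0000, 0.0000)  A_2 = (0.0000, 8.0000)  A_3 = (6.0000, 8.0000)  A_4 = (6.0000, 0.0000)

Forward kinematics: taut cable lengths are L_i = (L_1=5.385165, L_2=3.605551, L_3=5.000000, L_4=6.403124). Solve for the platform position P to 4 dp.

each cable: (A_i−P)·(A_i−P) = L_i²; let q_i = ‖A_i‖²−L_i²
q_1 = 0.0000+0.0000−29.0000 = -29.0000
row 1: 0.0000x − 16.0000y = -80.0000  (q_2=51.0000)
row 2: -12.0000x − 16.0000y = -104.0000  (q_3=75.0000)
row 3: -12.0000x + 0.0000y = -24.0000  (q_4=-5.0000)
Cramer on rows 1–2 → x = 2.0000, y = 5.0000
check cable 4: ‖A_4−P‖² = 41.0000 ≈ L_4² = 41.0000 ✓

(2.0000, 5.0000)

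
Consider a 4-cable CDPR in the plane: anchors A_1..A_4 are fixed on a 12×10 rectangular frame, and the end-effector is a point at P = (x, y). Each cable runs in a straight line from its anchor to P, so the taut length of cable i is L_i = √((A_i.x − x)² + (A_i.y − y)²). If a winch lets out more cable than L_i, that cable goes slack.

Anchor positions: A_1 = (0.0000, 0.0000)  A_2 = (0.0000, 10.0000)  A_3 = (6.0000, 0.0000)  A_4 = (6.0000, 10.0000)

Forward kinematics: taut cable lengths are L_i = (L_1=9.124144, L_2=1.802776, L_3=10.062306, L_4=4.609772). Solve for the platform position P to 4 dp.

(1.5000, 9.0000)

each cable: (A_i−P)·(A_i−P) = L_i²; let q_i = ‖A_i‖²−L_i²
q_1 = 0.0000+0.0000−83.2500 = -83.2500
row 1: 0.0000x − 20.0000y = -180.0000  (q_2=96.7500)
row 2: -12.0000x + 0.0000y = -18.0000  (q_3=-65.2500)
row 3: -12.0000x − 20.0000y = -198.0000  (q_4=114.7500)
Cramer on rows 1–2 → x = 1.5000, y = 9.0000
check cable 4: ‖A_4−P‖² = 21.2500 ≈ L_4² = 21.2500 ✓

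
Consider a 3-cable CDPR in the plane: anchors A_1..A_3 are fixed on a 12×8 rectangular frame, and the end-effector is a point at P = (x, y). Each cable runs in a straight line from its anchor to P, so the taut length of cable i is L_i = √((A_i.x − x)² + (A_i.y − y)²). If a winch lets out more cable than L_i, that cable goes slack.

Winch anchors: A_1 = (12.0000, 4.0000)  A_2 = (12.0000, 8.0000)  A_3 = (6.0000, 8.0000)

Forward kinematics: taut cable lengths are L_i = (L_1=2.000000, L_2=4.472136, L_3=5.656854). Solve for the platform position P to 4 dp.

(10.0000, 4.0000)

circle eqns → linear via eq_j − eq_1; set q_j = A_j·A_j − L_j²
q_1 = 144.0000+16.0000−4.0000 = 156.0000
0.0000·x − 8.0000·y = q_1−q_2 = -32.0000
12.0000·x − 8.0000·y = q_1−q_3 = 88.0000
solve first two rows → x=10.0000, y=4.0000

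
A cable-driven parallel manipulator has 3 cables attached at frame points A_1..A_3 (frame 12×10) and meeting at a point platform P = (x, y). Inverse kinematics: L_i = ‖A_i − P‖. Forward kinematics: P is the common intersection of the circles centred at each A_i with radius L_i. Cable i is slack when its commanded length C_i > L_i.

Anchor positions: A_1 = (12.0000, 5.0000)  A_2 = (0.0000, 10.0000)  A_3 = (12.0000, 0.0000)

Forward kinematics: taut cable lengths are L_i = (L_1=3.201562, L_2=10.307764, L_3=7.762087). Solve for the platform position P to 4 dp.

(10.0000, 7.5000)

each cable: (A_i−P)·(A_i−P) = L_i²; let k_i = ‖A_i‖²−L_i²
k_1 = 144.0000+25.0000−10.2500 = 158.7500
row 1: 24.0000x − 10.0000y = 165.0000  (k_2=-6.2500)
row 2: 0.0000x + 10.0000y = 75.0000  (k_3=83.7500)
Cramer on rows 1–2 → x = 10.0000, y = 7.5000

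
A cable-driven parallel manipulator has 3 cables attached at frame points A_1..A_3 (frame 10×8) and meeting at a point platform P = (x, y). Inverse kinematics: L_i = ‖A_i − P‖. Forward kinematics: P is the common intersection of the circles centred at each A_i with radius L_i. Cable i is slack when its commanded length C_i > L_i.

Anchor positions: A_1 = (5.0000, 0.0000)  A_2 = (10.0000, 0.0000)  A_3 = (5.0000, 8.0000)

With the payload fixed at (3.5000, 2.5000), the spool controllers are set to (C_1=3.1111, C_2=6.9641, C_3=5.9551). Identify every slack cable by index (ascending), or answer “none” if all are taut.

1, 3

cable 1: √((1.5000)²+(-2.5000)²)=2.9155, C_1=3.1111: slack
cable 2: √((6.5000)²+(-2.5000)²)=6.9642, C_2=6.9641: taut
cable 3: √((1.5000)²+(5.5000)²)=5.7009, C_3=5.9551: slack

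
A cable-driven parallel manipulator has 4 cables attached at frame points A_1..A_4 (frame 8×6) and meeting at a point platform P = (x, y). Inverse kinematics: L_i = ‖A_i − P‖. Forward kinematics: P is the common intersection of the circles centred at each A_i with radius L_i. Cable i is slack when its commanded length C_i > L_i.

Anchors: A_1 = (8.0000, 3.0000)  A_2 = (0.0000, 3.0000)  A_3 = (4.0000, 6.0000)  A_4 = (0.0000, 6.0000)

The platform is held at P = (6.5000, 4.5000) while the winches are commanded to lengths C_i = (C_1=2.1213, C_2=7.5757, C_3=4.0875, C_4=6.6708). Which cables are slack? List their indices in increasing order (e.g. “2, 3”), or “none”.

2, 3

cable 1: L_1 = ‖A_1−P‖ = 2.1213;  C_1 = 2.1213 → taut
cable 2: L_2 = ‖A_2−P‖ = 6.6708;  C_2 = 7.5757 → slack
cable 3: L_3 = ‖A_3−P‖ = 2.9155;  C_3 = 4.0875 → slack
cable 4: L_4 = ‖A_4−P‖ = 6.6708;  C_4 = 6.6708 → taut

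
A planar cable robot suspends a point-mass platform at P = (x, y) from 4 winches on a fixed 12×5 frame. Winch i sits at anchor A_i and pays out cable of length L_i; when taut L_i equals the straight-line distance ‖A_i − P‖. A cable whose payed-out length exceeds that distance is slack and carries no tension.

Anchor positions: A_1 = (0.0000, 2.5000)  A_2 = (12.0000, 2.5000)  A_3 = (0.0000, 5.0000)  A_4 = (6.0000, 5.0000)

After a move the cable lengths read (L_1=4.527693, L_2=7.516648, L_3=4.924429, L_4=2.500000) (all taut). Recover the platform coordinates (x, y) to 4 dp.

expand ‖A_i−P‖²=L_i² and subtract eq 1 (q_i ≔ ‖A_i‖²−L_i²)
q_1 = 0.0000+6.2500−20.5000 = -14.2500
eq1−eq2 → [-24.0000  0.0000]·P = -108.0000
eq1−eq3 → [0.0000  -5.0000]·P = -15.0000
eq1−eq4 → [-12.0000  -5.0000]·P = -69.0000
2×2 solve → P = (4.5000, 3.0000)
check cable 4: ‖A_4−P‖² = 6.2500 ≈ L_4² = 6.2500 ✓

(4.5000, 3.0000)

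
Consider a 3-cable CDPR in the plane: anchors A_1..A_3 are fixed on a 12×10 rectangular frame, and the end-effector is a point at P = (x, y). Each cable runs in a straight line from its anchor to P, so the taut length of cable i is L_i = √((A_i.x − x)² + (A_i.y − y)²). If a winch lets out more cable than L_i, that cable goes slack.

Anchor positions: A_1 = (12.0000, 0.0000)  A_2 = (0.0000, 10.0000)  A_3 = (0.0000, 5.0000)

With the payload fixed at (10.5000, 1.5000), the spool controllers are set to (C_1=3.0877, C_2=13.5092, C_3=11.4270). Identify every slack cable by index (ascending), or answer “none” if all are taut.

cable 1: L_1 = ‖A_1−P‖ = 2.1213;  C_1 = 3.0877 → slack
cable 2: L_2 = ‖A_2−P‖ = 13.5093;  C_2 = 13.5092 → taut
cable 3: L_3 = ‖A_3−P‖ = 11.0680;  C_3 = 11.4270 → slack

1, 3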